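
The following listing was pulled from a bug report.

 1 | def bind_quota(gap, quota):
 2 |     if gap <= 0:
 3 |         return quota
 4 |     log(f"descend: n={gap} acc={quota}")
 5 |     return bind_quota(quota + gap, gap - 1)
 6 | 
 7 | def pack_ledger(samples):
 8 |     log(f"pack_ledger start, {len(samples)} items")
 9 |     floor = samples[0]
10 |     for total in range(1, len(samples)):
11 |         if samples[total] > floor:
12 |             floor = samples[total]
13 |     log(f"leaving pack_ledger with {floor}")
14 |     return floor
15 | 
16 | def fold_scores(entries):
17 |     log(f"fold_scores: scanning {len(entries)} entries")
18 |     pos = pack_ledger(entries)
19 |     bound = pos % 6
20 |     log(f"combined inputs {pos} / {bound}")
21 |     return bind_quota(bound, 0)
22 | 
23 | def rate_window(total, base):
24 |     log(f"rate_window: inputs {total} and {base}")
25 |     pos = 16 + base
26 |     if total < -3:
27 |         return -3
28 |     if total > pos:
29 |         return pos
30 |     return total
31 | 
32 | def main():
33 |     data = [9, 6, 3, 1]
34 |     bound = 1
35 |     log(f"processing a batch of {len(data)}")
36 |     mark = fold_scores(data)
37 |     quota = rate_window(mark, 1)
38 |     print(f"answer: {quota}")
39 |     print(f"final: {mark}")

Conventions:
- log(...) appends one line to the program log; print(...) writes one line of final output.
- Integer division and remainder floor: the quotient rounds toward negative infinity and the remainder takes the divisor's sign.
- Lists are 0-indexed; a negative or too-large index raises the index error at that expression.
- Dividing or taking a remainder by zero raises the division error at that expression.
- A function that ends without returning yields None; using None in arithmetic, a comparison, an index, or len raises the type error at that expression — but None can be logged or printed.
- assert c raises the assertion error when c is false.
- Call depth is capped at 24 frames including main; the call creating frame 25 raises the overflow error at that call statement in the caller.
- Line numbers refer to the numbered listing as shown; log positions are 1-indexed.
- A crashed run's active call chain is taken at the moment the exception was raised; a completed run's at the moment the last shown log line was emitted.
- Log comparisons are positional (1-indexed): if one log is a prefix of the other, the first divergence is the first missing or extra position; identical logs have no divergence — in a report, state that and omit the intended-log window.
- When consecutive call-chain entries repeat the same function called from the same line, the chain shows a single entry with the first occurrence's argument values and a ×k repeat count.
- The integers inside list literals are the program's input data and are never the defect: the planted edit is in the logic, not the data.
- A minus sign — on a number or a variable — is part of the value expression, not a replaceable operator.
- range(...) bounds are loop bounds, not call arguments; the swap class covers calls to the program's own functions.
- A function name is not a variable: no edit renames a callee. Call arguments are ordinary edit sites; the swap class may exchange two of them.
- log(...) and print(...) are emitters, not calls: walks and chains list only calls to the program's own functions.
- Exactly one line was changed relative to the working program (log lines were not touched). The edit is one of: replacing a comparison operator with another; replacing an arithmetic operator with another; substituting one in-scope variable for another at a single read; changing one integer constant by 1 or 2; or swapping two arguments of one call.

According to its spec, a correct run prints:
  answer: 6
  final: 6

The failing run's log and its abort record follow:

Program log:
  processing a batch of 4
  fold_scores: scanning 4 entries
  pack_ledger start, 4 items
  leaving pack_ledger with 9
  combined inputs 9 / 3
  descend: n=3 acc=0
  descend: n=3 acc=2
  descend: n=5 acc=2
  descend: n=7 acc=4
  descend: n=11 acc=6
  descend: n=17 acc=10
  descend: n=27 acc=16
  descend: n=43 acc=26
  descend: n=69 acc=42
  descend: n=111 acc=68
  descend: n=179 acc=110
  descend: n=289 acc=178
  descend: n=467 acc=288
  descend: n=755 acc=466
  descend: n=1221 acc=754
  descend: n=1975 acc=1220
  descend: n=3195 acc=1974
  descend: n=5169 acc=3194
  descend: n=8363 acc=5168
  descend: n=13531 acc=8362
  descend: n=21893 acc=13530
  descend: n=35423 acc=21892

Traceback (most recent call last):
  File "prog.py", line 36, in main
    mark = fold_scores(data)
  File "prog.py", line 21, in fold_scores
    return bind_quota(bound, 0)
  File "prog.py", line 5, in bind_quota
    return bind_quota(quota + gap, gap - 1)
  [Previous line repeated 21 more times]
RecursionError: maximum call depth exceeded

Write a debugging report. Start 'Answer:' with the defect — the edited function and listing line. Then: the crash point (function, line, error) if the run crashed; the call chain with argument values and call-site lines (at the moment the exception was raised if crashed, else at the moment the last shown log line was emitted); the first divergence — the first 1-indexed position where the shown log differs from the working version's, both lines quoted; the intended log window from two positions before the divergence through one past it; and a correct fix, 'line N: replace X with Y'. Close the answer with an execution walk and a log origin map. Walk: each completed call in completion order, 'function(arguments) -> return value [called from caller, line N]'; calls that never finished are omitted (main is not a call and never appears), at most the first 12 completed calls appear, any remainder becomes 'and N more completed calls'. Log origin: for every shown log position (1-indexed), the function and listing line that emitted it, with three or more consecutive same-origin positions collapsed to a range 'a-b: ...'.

Answer: the defect is in bind_quota at line 5.
Core observation: Log line 7 is where behavior first shows: 'descend: n=3 acc=2' appears instead of 'descend: n=2 acc=3'.
Crash: bind_quota, line 5, RecursionError.
Call chain: main -> fold_scores([9, 6, 3, 1]) (called at line 36) -> bind_quota(3, 0) (called at line 21) -> bind_quota(3, 2) (called at line 5) ×21.
First divergence: at position 7 the run shows 'descend: n=3 acc=2' where the working version logs 'descend: n=2 acc=3'.
Intended log window:
  5: combined inputs 9 / 3
  6: descend: n=3 acc=0
  7: descend: n=2 acc=3
  8: descend: n=1 acc=5
Execution walk:
  pack_ledger([9, 6, 3, 1]) -> 9  [called from fold_scores, line 18]
Log origins:
  1: from main, line 35
  2: from fold_scores, line 17
  3: from pack_ledger, line 8
  4: from pack_ledger, line 13
  5: from fold_scores, line 20
  6-27: from bind_quota, line 4
A correct fix: line 5: replace `bind_quota(quota + gap, gap - 1)` with `bind_quota(gap - 1, quota + gap)`.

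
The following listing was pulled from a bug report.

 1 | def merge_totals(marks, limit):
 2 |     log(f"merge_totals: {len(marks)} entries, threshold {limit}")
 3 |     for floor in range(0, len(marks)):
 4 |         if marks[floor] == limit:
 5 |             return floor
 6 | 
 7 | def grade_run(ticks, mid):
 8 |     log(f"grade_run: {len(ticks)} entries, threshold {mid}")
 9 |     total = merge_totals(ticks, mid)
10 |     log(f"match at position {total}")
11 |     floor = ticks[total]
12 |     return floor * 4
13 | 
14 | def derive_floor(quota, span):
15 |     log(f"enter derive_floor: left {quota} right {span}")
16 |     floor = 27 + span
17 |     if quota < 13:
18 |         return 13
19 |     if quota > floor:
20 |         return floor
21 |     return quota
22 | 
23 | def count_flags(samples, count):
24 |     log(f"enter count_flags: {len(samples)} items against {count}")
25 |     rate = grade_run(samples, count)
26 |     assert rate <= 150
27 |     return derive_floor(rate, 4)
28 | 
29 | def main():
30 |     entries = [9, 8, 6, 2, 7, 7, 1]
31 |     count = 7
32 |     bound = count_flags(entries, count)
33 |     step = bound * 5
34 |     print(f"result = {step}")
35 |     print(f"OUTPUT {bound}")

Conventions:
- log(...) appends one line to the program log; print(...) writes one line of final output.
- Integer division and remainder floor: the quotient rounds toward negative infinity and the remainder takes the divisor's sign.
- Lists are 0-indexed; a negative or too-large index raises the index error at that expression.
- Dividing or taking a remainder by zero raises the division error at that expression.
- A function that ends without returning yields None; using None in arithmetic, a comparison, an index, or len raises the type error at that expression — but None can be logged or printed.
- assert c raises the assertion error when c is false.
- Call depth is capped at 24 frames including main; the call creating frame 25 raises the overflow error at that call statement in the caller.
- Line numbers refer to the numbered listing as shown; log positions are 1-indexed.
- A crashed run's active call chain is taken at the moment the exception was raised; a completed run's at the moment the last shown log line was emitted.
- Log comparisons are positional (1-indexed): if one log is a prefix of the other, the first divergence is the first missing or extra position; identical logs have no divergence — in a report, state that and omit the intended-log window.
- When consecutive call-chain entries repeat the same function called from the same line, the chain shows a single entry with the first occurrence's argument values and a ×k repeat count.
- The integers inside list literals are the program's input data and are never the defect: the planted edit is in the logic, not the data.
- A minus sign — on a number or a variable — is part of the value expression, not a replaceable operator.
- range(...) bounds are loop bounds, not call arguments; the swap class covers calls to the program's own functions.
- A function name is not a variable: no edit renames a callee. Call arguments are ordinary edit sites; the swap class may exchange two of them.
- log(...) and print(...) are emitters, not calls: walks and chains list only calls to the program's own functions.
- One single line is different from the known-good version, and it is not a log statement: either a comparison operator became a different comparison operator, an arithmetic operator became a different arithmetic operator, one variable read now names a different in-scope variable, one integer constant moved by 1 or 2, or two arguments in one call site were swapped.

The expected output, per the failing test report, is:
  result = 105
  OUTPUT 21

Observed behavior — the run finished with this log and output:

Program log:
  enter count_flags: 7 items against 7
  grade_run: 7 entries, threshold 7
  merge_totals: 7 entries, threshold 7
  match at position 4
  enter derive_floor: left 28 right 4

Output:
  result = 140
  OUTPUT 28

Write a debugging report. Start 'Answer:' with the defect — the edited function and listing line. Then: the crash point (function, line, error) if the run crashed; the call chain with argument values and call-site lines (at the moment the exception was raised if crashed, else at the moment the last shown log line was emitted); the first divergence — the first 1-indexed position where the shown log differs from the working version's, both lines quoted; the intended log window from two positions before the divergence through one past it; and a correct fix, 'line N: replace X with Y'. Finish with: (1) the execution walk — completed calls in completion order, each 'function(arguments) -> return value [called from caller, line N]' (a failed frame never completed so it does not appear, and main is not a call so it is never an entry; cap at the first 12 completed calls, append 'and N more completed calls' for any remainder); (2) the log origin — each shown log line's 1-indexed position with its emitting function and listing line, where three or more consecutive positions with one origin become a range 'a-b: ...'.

Answer: the defect is in grade_run at line 12.
Key observation: Everything matches until log position 5, which reads 'enter derive_floor: left 28 right 4' in place of 'enter derive_floor: left 21 right 4'.
Call chain: main -> count_flags([9, 8, 6, 2, 7, 7, 1], 7) (called at line 32) -> derive_floor(28, 4) (called at line 27).
First divergence: position 5; shown 'enter derive_floor: left 28 right 4' vs intended 'enter derive_floor: left 21 right 4'.
Intended log window:
  3: merge_totals: 7 entries, threshold 7
  4: match at position 4
  5: enter derive_floor: left 21 right 4
Execution walk:
  merge_totals([9, 8, 6, 2, 7, 7, 1], 7) -> 4  [called from grade_run, line 9]
  grade_run([9, 8, 6, 2, 7, 7, 1], 7) -> 28  [called from count_flags, line 25]
  derive_floor(28, 4) -> 28  [called from count_flags, line 27]
  count_flags([9, 8, 6, 2, 7, 7, 1], 7) -> 28  [called from main, line 32]
Log origins:
  1: from count_flags, line 24
  2: from grade_run, line 8
  3: from merge_totals, line 2
  4: from grade_run, line 10
  5: from derive_floor, line 15
A correct fix: line 12: replace `4` with `3`.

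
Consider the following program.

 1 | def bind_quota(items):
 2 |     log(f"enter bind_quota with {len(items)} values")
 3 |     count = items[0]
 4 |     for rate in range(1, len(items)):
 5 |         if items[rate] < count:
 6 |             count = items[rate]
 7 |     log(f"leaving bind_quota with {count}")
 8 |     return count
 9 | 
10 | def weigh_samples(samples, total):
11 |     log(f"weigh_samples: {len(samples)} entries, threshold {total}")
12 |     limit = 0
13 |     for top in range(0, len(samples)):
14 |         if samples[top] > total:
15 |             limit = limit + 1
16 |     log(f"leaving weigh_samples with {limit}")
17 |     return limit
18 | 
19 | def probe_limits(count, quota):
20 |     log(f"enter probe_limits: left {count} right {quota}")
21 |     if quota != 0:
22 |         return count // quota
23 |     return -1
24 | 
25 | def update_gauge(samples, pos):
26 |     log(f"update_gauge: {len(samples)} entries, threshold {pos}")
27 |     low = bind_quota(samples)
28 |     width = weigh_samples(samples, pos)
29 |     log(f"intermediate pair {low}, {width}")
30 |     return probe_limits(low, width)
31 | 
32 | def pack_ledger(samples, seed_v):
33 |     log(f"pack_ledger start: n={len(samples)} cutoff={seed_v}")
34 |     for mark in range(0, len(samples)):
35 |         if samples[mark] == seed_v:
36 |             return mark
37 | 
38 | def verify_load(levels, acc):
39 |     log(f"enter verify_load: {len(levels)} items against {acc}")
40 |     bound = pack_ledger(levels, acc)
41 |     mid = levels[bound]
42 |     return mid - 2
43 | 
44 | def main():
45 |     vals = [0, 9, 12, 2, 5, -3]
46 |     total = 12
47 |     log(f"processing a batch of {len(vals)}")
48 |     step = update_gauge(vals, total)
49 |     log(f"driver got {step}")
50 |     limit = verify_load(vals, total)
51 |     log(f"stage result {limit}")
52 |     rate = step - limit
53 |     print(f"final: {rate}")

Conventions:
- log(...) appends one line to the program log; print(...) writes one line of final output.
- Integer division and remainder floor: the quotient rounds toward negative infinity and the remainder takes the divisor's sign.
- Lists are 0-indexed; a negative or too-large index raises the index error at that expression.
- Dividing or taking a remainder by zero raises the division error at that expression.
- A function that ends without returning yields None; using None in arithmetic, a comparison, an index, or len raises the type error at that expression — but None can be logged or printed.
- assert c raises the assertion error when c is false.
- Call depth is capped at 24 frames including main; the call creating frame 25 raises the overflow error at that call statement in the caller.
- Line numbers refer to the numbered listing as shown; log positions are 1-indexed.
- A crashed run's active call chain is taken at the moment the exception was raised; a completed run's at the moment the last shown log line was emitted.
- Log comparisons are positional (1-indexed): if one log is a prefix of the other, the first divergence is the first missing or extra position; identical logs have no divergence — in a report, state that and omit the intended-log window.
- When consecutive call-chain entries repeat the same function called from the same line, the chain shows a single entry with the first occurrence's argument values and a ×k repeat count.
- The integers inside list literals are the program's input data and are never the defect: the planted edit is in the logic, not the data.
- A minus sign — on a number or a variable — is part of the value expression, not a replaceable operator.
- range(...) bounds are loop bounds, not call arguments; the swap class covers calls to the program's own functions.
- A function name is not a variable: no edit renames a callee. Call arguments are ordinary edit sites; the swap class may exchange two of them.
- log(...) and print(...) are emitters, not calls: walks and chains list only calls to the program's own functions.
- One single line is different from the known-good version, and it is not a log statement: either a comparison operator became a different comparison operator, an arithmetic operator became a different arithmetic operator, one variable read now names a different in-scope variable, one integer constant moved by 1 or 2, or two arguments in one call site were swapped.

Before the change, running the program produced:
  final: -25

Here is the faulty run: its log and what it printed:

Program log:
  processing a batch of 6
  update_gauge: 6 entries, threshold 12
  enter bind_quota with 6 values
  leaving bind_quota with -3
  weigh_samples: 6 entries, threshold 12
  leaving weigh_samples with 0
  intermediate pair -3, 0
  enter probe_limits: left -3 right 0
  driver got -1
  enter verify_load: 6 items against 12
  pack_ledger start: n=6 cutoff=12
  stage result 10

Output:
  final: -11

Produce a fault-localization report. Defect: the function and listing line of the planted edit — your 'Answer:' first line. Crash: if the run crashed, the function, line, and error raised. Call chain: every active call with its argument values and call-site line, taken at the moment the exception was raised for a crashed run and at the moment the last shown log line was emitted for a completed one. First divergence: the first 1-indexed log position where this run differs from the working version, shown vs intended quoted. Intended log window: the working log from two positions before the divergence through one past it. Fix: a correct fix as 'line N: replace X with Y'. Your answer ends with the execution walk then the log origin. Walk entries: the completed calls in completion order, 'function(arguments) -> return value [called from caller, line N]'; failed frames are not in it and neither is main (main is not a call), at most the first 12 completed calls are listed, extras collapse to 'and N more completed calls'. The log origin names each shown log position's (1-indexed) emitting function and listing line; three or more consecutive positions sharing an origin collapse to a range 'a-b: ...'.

Answer: the defect is in verify_load at line 42.
The tell: The log first diverges at position 12: the faulty run prints 'stage result 10' where the working version prints 'stage result 24'.
Call chain: main.
First divergence: position 12 — shown 'stage result 10', intended 'stage result 24'.
Intended log window:
  10: enter verify_load: 6 items against 12
  11: pack_ledger start: n=6 cutoff=12
  12: stage result 24
Execution walk:
  bind_quota([0, 9, 12, 2, 5, -3]) -> -3  [called from update_gauge, line 27]
  weigh_samples([0, 9, 12, 2, 5, -3], 12) -> 0  [called from update_gauge, line 28]
  probe_limits(-3, 0) -> -1  [called from update_gauge, line 30]
  update_gauge([0, 9, 12, 2, 5, -3], 12) -> -1  [called from main, line 48]
  pack_ledger([0, 9, 12, 2, 5, -3], 12) -> 2  [called from verify_load, line 40]
  verify_load([0, 9, 12, 2, 5, -3], 12) -> 10  [called from main, line 50]
Origin of each log line:
  1: from main, line 47
  2: from update_gauge, line 26
  3: from bind_quota, line 2
  4: from bind_quota, line 7
  5: from weigh_samples, line 11
  6: from weigh_samples, line 16
  7: from update_gauge, line 29
  8: from probe_limits, line 20
  9: from main, line 49
  10: from verify_load, line 39
  11: from pack_ledger, line 33
  12: from main, line 51
A correct fix: line 42: replace `-` with `*`.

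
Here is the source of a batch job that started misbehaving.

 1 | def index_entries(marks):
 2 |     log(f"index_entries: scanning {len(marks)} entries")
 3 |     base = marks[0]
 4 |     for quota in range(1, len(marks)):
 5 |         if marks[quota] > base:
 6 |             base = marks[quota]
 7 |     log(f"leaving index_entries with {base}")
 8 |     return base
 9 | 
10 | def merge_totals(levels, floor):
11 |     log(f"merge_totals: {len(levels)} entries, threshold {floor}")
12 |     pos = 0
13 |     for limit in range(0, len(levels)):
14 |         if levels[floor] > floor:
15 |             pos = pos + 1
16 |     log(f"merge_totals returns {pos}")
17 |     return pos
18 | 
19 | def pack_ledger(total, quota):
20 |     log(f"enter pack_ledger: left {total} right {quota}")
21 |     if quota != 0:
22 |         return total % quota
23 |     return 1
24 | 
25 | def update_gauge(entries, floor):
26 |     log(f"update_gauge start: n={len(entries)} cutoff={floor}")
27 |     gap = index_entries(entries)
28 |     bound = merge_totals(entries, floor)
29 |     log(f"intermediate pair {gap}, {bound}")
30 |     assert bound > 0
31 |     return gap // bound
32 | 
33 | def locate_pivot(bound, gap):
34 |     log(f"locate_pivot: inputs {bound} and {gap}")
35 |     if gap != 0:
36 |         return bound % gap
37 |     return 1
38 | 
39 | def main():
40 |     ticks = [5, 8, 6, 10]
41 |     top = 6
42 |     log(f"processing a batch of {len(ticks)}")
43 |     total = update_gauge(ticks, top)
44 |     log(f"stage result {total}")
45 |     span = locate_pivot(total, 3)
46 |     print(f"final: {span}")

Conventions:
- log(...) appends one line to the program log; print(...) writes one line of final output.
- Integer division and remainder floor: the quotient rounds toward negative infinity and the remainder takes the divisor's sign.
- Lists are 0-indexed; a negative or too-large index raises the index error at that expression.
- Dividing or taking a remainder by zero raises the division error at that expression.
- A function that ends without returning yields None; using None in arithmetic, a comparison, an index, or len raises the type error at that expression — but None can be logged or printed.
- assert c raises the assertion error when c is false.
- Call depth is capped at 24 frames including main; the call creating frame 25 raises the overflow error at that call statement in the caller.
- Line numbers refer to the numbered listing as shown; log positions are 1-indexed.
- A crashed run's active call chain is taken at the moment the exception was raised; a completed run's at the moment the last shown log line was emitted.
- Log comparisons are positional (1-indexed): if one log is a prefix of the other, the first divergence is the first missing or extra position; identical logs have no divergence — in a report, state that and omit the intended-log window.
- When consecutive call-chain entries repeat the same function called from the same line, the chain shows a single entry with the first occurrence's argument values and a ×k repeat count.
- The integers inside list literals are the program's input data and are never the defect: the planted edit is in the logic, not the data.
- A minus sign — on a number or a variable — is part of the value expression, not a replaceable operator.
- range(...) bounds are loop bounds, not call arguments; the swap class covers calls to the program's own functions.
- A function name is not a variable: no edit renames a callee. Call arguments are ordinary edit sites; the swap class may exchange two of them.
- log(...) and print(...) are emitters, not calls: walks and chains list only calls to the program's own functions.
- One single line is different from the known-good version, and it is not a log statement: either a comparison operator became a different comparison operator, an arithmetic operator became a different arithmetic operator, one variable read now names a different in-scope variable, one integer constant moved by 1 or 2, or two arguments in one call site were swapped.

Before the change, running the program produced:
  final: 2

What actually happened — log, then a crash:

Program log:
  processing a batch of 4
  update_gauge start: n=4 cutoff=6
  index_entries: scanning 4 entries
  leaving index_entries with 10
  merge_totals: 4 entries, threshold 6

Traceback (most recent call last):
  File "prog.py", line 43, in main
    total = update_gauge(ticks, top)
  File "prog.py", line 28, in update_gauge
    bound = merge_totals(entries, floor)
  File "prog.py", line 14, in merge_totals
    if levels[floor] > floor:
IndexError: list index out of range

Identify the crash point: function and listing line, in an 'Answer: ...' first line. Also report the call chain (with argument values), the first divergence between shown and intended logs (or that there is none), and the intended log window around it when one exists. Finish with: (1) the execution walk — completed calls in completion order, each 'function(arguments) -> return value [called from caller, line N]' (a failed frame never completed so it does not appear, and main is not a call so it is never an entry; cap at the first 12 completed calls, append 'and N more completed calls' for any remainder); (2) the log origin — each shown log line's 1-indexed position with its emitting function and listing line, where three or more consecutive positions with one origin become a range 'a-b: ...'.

Answer: the error was raised in merge_totals, line 14.
The tell: After 5 matching log lines the faulty run goes silent, while the working version continues with 'merge_totals returns 2'.
Call chain: main -> update_gauge([5, 8, 6, 10], 6) (called at line 43) -> merge_totals([5, 8, 6, 10], 6) (called at line 28).
First divergence: position 6 (shown log ended at 5 lines; the working version continues: 'merge_totals returns 2').
Intended log window:
  4: leaving index_entries with 10
  5: merge_totals: 4 entries, threshold 6
  6: merge_totals returns 2
  7: intermediate pair 10, 2
Execution walk:
  index_entries([5, 8, 6, 10]) -> 10  [called from update_gauge, line 27]
Log line origins:
  1 — main, line 42
  2 — update_gauge, line 26
  3 — index_entries, line 2
  4 — index_entries, line 7
  5 — merge_totals, line 11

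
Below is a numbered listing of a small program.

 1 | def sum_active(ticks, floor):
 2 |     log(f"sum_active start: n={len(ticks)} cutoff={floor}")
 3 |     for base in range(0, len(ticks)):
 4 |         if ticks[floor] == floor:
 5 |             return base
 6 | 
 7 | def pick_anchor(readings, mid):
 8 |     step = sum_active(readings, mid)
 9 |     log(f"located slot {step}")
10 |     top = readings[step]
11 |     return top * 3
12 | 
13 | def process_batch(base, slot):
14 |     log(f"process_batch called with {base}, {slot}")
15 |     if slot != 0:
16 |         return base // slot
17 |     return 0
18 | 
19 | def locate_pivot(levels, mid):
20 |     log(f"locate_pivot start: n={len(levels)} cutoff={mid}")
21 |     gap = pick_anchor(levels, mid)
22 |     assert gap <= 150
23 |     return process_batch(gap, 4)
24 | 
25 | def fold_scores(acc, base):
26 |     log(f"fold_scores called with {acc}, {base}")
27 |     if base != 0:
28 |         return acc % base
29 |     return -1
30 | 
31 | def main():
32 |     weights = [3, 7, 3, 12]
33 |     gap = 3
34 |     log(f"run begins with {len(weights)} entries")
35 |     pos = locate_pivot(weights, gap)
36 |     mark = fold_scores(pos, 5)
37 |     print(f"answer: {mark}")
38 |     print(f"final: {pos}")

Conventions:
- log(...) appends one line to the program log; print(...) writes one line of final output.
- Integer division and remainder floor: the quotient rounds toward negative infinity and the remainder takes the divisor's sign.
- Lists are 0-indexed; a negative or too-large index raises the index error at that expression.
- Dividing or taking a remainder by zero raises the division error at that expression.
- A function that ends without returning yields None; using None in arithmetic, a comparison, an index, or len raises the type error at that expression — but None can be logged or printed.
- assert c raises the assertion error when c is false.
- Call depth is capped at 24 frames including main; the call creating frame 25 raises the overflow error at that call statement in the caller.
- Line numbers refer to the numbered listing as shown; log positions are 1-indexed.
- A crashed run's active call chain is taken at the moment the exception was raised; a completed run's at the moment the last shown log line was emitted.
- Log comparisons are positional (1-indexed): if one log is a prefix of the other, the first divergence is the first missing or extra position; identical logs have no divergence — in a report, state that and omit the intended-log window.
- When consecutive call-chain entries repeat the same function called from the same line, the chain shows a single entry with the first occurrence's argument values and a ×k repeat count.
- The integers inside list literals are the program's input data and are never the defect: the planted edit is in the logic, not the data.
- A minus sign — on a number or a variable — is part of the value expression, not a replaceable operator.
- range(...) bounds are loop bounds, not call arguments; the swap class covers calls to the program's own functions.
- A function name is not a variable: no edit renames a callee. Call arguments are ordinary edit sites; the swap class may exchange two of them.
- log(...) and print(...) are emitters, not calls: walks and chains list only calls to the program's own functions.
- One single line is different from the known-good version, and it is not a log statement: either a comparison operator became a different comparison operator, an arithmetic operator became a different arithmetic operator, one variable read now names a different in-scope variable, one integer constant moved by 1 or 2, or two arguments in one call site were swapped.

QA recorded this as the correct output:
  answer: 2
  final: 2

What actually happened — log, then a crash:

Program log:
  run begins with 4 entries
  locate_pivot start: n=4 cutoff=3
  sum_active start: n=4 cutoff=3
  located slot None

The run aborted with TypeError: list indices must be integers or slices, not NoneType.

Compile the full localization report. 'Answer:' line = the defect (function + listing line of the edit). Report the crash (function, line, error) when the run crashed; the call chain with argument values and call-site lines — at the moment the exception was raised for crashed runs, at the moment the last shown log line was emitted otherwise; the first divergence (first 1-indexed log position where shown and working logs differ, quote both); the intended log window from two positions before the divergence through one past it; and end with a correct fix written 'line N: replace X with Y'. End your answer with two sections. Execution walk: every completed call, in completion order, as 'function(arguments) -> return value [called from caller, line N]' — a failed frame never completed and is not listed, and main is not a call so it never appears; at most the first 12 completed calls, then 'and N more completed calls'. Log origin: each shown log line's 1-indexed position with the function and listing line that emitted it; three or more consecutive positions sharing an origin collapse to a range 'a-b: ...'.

Answer: the defect is in sum_active at line 4.
Key observation: The log first diverges at position 4: the faulty run prints 'located slot None' where the working version prints 'located slot 0'.
Crash: pick_anchor, line 10, TypeError.
Call chain: main -> locate_pivot([3, 7, 3, 12], 3) (called at line 35) -> pick_anchor([3, 7, 3, 12], 3) (called at line 21).
First divergence: position 4 — shown 'located slot None', intended 'located slot 0'.
Intended log window:
  2: locate_pivot start: n=4 cutoff=3
  3: sum_active start: n=4 cutoff=3
  4: located slot 0
  5: process_batch called with 9, 4
Execution walk:
  sum_active([3, 7, 3, 12], 3) -> None  [called from pick_anchor, line 8]
Origin of each log line:
  1: from main, line 34
  2: from locate_pivot, line 20
  3: from sum_active, line 2
  4: from pick_anchor, line 9
A correct fix: line 4: replace `ticks[floor]` with `ticks[base]`.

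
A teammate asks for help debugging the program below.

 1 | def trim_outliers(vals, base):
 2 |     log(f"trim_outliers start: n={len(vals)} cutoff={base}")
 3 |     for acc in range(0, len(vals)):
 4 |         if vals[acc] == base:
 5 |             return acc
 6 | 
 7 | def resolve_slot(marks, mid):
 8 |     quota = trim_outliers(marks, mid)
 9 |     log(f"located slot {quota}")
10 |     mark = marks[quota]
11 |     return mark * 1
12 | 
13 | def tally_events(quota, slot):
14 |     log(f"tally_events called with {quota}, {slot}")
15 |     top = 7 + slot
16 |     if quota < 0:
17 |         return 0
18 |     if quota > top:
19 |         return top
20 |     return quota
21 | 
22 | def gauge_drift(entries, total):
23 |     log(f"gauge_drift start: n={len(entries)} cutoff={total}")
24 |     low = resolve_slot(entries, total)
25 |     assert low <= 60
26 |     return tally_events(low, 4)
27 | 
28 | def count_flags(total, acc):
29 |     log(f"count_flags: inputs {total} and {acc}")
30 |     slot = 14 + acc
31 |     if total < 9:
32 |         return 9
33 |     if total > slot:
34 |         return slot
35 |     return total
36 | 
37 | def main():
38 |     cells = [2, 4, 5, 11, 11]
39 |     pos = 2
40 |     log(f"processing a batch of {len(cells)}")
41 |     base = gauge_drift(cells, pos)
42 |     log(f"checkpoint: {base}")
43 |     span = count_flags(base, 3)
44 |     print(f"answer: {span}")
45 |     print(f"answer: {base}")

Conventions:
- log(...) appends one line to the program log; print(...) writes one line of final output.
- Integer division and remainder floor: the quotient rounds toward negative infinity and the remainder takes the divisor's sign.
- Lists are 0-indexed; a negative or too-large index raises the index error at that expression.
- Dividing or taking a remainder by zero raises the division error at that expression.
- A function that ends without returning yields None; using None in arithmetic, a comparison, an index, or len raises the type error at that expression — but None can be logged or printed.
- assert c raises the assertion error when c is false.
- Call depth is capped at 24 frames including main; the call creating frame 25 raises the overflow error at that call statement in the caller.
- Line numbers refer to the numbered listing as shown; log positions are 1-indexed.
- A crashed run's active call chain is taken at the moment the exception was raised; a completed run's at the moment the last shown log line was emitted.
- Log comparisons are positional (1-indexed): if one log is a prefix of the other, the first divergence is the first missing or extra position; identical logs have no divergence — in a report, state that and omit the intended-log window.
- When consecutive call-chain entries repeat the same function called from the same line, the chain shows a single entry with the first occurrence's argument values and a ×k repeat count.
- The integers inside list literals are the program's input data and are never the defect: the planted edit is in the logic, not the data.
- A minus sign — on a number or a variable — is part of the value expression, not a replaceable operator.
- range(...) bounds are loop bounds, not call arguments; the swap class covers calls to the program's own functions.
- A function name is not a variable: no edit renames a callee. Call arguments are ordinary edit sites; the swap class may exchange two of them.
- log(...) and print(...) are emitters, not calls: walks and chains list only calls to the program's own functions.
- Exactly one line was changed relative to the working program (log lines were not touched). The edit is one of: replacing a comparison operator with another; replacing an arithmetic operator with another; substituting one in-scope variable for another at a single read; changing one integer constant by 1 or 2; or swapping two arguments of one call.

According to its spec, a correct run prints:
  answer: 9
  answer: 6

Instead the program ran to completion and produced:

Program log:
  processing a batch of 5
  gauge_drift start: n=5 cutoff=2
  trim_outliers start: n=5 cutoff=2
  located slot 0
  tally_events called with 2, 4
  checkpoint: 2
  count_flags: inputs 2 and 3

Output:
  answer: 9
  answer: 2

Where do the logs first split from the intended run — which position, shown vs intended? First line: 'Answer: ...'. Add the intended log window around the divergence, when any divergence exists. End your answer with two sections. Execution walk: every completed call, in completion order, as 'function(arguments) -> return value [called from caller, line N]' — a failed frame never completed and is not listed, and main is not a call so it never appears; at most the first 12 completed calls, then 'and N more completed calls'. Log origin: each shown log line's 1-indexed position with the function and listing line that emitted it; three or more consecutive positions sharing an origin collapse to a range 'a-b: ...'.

Answer: position 5 — shown 'tally_events called with 2, 4', intended 'tally_events called with 6, 4'.
Intended log window:
  3: trim_outliers start: n=5 cutoff=2
  4: located slot 0
  5: tally_events called with 6, 4
  6: checkpoint: 6
Execution walk:
  trim_outliers([2, 4, 5, 11, 11], 2) -> 0  [called from resolve_slot, line 8]
  resolve_slot([2, 4, 5, 11, 11], 2) -> 2  [called from gauge_drift, line 24]
  tally_events(2, 4) -> 2  [called from gauge_drift, line 26]
  gauge_drift([2, 4, 5, 11, 11], 2) -> 2  [called from main, line 41]
  count_flags(2, 3) -> 9  [called from main, line 43]
Log line origins:
  1: from main, line 40
  2: from gauge_drift, line 23
  3: from trim_outliers, line 2
  4: from resolve_slot, line 9
  5: from tally_events, line 14
  6: from main, line 42
  7: from count_flags, line 29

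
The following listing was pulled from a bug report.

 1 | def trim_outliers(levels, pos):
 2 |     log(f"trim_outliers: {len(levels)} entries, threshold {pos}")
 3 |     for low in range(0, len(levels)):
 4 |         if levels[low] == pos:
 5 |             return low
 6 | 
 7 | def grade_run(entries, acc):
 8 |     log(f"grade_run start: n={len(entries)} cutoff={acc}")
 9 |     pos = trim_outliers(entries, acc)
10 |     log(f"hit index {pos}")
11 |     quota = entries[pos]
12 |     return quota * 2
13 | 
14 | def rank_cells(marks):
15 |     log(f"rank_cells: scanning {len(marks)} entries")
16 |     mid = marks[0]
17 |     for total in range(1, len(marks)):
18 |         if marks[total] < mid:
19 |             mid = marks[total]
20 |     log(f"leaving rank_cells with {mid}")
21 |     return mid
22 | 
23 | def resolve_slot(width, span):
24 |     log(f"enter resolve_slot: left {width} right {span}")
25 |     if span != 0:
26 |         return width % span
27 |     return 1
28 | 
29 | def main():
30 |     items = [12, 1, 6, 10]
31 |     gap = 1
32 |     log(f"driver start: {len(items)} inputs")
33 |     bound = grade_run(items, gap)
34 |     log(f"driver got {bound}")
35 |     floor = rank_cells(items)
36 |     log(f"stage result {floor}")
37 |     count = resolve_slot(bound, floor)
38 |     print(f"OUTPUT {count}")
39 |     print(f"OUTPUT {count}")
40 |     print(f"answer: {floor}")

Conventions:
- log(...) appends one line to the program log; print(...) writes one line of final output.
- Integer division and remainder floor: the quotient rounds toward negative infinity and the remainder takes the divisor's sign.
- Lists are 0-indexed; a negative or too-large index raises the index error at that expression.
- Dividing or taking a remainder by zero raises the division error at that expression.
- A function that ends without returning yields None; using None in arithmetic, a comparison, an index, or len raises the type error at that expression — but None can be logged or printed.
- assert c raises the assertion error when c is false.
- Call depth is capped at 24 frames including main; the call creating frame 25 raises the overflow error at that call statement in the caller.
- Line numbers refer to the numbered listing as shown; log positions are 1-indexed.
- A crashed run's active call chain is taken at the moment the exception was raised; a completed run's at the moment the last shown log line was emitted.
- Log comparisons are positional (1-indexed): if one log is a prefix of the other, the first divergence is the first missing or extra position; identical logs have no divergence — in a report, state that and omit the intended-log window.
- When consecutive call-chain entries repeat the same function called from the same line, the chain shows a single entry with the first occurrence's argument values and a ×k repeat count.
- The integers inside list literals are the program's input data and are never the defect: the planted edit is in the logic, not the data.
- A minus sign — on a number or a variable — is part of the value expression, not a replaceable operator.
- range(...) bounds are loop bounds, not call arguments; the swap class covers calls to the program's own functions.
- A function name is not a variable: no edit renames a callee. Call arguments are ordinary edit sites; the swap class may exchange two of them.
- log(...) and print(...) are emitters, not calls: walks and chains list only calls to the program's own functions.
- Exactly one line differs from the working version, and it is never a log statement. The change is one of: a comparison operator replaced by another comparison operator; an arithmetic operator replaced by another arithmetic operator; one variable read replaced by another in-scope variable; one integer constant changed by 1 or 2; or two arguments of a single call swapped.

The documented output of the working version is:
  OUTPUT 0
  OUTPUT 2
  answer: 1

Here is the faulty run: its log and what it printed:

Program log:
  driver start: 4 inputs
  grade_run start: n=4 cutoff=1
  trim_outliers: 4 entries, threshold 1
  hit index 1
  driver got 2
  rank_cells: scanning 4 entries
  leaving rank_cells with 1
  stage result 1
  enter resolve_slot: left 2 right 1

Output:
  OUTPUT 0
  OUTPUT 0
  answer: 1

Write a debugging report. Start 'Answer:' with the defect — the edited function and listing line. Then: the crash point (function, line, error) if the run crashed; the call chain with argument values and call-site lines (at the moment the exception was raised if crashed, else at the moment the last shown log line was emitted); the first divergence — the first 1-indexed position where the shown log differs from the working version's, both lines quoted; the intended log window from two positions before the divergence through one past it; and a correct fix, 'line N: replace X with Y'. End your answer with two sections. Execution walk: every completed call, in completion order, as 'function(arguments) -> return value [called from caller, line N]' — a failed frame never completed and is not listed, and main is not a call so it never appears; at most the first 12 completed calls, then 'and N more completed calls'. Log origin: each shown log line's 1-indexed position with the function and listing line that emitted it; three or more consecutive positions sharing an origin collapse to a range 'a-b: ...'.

Answer: the defect is in main at line 39.
Key observation: Log streams are identical — the defect surfaces only in the printed output.
Call chain: main -> resolve_slot(2, 1) (called at line 37).
First divergence: there is none — every log position agrees.
Execution walk:
  trim_outliers([12, 1, 6, 10], 1) -> 1  [called from grade_run, line 9]
  grade_run([12, 1, 6, 10], 1) -> 2  [called from main, line 33]
  rank_cells([12, 1, 6, 10]) -> 1  [called from main, line 35]
  resolve_slot(2, 1) -> 0  [called from main, line 37]
Log origins:
  1: emitted by main (line 32)
  2: emitted by grade_run (line 8)
  3: emitted by trim_outliers (line 2)
  4: emitted by grade_run (line 10)
  5: emitted by main (line 34)
  6: emitted by rank_cells (line 15)
  7: emitted by rank_cells (line 20)
  8: emitted by main (line 36)
  9: emitted by resolve_slot (line 24)
A correct fix: line 39: replace `count` with `bound`.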